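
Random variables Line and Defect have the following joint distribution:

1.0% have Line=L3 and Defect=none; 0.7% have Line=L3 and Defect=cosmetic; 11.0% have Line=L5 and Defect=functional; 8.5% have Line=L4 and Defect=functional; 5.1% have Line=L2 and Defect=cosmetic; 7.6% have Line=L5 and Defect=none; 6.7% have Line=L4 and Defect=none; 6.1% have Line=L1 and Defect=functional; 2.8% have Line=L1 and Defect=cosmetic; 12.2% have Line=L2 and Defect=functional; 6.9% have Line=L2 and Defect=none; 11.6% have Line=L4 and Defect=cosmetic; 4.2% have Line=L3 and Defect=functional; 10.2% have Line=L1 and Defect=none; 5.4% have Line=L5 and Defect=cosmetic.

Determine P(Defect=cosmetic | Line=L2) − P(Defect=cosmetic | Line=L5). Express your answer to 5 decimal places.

-0.01426

P(Line=L2) = 0.069 + 0.051 + 0.122 = 0.242; P(Defect=cosmetic | Line=L2) = 0.051/0.242 = 0.210744.
P(Line=L5) = 0.076 + 0.054 + 0.110 = 0.240; P(Defect=cosmetic | Line=L5) = 0.054/0.240 = 0.225000.
Difference = -0.01426.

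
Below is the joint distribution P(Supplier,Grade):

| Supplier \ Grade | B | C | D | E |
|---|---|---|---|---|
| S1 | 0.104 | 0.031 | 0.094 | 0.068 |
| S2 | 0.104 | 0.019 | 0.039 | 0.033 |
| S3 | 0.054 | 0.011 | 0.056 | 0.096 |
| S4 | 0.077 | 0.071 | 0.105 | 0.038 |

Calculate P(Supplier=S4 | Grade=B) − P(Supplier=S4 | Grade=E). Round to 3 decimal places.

P(Grade=B) = 0.104 + 0.104 + 0.054 + 0.077 = 0.339; P(Supplier=S4 | Grade=B) = 0.077/0.339 = 0.2271.
P(Grade=E) = 0.068 + 0.033 + 0.096 + 0.038 = 0.235; P(Supplier=S4 | Grade=E) = 0.038/0.235 = 0.1617.
Difference = 0.065.

0.065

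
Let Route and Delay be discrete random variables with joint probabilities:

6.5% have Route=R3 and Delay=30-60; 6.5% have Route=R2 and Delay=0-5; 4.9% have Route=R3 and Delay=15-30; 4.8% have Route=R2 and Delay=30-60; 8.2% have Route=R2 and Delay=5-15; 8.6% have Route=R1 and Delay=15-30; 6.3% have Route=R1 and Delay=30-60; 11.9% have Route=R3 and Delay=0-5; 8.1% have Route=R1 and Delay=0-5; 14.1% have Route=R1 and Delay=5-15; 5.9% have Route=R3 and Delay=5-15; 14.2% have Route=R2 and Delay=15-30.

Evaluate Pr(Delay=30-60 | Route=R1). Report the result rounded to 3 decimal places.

0.170

P(Route=R1) = 0.081 + 0.141 + 0.086 + 0.063 = 0.371.
P(Delay=30-60 | Route=R1) = 0.063/0.371 = 0.170.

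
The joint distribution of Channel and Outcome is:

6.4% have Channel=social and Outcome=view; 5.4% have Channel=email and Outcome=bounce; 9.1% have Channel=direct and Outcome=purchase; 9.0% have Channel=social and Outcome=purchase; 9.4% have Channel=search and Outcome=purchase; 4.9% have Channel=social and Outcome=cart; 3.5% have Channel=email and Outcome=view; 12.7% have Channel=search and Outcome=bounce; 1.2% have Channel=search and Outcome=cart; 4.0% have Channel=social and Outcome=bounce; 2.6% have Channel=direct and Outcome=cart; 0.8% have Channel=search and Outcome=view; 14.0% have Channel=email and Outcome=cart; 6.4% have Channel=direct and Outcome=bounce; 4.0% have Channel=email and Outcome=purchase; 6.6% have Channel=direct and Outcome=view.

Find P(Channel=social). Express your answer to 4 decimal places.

0.2430

P(Channel=social) = 0.040 + 0.064 + 0.049 + 0.090 = 0.243.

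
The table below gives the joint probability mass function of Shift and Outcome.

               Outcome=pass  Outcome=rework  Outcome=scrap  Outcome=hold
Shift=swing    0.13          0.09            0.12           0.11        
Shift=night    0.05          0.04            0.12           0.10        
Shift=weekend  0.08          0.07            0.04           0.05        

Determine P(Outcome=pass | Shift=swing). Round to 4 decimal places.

0.2889

P(Shift=swing) = 0.13 + 0.09 + 0.12 + 0.11 = 0.45.
P(Outcome=pass | Shift=swing) = 0.13/0.45 = 0.2889.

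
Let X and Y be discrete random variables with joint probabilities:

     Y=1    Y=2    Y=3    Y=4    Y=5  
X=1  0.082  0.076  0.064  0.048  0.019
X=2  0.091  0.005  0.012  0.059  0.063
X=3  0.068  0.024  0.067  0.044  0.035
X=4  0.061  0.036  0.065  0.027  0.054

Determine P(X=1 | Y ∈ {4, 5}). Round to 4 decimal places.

0.1920

P(Y=4) = 0.048 + 0.059 + 0.044 + 0.027 = 0.178.
P(Y=5) = 0.019 + 0.063 + 0.035 + 0.054 = 0.171.
P(Y ∈ {4, 5}) = 0.178 + 0.171 = 0.349; P(X=1, Y ∈ {4, 5}) = 0.048 + 0.019 = 0.067.
P(X=1 | Y ∈ {4, 5}) = 0.067/0.349 = 0.1920.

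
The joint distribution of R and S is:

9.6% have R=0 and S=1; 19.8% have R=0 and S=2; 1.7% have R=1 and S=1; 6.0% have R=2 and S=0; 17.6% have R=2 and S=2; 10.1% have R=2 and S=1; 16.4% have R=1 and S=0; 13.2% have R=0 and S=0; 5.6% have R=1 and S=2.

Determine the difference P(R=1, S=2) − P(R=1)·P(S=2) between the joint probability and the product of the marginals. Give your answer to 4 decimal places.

-0.0459

P(R=1) = 0.164 + 0.017 + 0.056 = 0.237.
P(S=2) = 0.198 + 0.056 + 0.176 = 0.430.
P(R=1, S=2) − P(R=1)P(S=2) = 0.056 − 0.237×0.430 = -0.0459.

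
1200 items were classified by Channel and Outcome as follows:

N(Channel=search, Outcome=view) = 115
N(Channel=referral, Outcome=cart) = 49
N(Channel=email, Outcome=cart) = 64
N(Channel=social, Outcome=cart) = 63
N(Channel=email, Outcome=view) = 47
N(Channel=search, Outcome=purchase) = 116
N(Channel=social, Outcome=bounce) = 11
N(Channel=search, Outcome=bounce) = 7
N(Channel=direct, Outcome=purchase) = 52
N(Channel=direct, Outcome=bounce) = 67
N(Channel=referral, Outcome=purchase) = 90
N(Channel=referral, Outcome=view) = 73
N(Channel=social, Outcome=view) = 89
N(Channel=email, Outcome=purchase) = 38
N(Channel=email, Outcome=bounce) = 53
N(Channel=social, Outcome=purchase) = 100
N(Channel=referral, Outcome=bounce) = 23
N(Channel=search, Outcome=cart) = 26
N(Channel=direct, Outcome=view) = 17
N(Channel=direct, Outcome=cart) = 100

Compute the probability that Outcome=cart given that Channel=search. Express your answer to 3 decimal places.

0.098

Total with Channel=search: 7 + 115 + 26 + 116 = 264.
P(Outcome=cart | Channel=search) = 26/264 = 0.098.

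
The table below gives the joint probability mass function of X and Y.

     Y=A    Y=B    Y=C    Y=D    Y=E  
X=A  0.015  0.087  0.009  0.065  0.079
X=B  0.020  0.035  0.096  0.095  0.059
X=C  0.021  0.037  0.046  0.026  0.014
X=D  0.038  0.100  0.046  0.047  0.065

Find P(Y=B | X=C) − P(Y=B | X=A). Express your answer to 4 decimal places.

-0.0842

P(X=C) = 0.021 + 0.037 + 0.046 + 0.026 + 0.014 = 0.144; P(Y=B | X=C) = 0.037/0.144 = 0.25694.
P(X=A) = 0.015 + 0.087 + 0.009 + 0.065 + 0.079 = 0.255; P(Y=B | X=A) = 0.087/0.255 = 0.34118.
Difference = -0.0842.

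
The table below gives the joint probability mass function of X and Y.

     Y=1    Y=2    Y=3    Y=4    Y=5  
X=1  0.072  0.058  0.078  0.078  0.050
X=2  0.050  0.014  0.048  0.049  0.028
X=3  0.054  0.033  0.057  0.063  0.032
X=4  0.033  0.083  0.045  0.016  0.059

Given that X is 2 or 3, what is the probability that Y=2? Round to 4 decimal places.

0.1098

P(X=2) = 0.050 + 0.014 + 0.048 + 0.049 + 0.028 = 0.189.
P(X=3) = 0.054 + 0.033 + 0.057 + 0.063 + 0.032 = 0.239.
P(X ∈ {2, 3}) = 0.189 + 0.239 = 0.428; P(Y=2, X ∈ {2, 3}) = 0.014 + 0.033 = 0.047.
P(Y=2 | X ∈ {2, 3}) = 0.047/0.428 = 0.1098.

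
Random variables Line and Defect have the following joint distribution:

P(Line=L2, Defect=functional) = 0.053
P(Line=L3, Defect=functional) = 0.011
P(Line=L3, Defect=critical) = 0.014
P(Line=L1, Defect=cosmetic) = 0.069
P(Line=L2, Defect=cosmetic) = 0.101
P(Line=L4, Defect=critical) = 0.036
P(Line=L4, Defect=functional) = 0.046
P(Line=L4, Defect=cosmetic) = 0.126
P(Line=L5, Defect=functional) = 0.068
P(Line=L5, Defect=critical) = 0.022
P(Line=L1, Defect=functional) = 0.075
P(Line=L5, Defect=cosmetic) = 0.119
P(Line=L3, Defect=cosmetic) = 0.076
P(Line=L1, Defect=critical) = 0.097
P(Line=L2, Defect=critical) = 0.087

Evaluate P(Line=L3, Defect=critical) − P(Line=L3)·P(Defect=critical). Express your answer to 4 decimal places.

P(Line=L3) = 0.076 + 0.011 + 0.014 = 0.101.
P(Defect=critical) = 0.097 + 0.087 + 0.014 + 0.036 + 0.022 = 0.256.
P(Line=L3, Defect=critical) − P(Line=L3)P(Defect=critical) = 0.014 − 0.101×0.256 = -0.0119.

-0.0119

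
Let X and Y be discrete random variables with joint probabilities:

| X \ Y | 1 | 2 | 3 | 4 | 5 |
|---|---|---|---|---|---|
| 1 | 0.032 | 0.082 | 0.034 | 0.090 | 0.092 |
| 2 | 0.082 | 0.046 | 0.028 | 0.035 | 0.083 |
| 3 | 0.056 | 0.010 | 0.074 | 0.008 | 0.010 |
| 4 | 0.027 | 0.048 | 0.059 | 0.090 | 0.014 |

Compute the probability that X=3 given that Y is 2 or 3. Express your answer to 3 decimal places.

0.220

P(Y=2) = 0.082 + 0.046 + 0.010 + 0.048 = 0.186.
P(Y=3) = 0.034 + 0.028 + 0.074 + 0.059 = 0.195.
P(Y ∈ {2, 3}) = 0.186 + 0.195 = 0.381; P(X=3, Y ∈ {2, 3}) = 0.010 + 0.074 = 0.084.
P(X=3 | Y ∈ {2, 3}) = 0.084/0.381 = 0.220.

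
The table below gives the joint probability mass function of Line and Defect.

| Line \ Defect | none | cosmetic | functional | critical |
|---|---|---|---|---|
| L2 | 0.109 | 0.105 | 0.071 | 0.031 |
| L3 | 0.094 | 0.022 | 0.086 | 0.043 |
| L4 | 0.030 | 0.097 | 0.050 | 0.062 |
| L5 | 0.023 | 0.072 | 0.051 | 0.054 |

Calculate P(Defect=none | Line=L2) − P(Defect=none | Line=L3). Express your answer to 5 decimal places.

P(Line=L2) = 0.109 + 0.105 + 0.071 + 0.031 = 0.316; P(Defect=none | Line=L2) = 0.109/0.316 = 0.344937.
P(Line=L3) = 0.094 + 0.022 + 0.086 + 0.043 = 0.245; P(Defect=none | Line=L3) = 0.094/0.245 = 0.383673.
Difference = -0.03874.

-0.03874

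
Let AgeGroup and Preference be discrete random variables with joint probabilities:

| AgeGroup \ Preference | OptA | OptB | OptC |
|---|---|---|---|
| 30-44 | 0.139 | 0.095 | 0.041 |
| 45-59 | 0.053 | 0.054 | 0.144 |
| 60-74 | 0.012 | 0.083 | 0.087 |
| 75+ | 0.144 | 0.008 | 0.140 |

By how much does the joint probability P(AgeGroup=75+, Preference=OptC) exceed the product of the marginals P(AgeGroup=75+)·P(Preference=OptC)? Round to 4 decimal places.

0.0197

P(AgeGroup=75+) = 0.144 + 0.008 + 0.140 = 0.292.
P(Preference=OptC) = 0.041 + 0.144 + 0.087 + 0.140 = 0.412.
P(AgeGroup=75+, Preference=OptC) − P(AgeGroup=75+)P(Preference=OptC) = 0.140 − 0.292×0.412 = 0.0197.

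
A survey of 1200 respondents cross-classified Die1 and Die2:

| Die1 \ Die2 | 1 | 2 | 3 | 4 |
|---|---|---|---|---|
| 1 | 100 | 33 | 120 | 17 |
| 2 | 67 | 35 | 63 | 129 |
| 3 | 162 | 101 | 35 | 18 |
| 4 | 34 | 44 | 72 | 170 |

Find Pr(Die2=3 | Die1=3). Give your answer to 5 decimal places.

0.11076

Total with Die1=3: 162 + 101 + 35 + 18 = 316.
P(Die2=3 | Die1=3) = 35/316 = 0.11076.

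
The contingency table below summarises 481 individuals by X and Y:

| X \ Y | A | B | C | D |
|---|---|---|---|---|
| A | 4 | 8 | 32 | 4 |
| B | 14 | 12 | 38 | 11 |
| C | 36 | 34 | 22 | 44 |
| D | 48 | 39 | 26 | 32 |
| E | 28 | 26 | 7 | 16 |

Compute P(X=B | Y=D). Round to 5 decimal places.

0.10280

Total with Y=D: 4 + 11 + 44 + 32 + 16 = 107.
P(X=B | Y=D) = 11/107 = 0.10280.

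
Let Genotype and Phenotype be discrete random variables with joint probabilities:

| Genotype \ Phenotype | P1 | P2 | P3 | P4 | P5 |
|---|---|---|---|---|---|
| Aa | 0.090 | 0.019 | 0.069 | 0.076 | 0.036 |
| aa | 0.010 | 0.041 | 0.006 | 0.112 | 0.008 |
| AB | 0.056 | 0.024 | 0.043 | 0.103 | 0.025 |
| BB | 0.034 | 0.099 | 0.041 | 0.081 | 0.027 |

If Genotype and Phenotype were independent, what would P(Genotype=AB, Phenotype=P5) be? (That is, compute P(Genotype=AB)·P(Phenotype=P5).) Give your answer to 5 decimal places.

0.02410

P(Genotype=AB) = 0.056 + 0.024 + 0.043 + 0.103 + 0.025 = 0.251.
P(Phenotype=P5) = 0.036 + 0.008 + 0.025 + 0.027 = 0.096.
Product: 0.251 × 0.096 = 0.02410.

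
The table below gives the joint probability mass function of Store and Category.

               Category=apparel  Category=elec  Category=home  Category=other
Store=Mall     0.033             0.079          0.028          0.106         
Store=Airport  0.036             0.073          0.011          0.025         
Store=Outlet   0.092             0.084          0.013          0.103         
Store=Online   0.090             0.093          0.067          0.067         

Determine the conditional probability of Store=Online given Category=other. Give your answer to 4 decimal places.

0.2226

P(Category=other) = 0.106 + 0.025 + 0.103 + 0.067 = 0.301.
P(Store=Online | Category=other) = 0.067/0.301 = 0.2226.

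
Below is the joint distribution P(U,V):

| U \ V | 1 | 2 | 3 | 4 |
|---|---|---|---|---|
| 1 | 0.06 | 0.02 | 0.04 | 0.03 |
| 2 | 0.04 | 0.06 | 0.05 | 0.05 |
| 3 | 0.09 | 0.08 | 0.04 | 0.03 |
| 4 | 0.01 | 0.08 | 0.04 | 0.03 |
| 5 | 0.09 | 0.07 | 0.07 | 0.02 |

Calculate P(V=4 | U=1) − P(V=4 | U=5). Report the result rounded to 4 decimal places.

0.1200

P(U=1) = 0.06 + 0.02 + 0.04 + 0.03 = 0.15; P(V=4 | U=1) = 0.03/0.15 = 0.20000.
P(U=5) = 0.09 + 0.07 + 0.07 + 0.02 = 0.25; P(V=4 | U=5) = 0.02/0.25 = 0.08000.
Difference = 0.1200.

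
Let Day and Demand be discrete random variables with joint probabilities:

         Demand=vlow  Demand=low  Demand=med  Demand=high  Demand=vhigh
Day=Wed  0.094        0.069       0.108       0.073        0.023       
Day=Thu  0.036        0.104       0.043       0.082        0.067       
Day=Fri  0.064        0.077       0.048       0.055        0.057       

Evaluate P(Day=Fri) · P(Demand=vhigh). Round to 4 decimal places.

P(Day=Fri) = 0.064 + 0.077 + 0.048 + 0.055 + 0.057 = 0.301.
P(Demand=vhigh) = 0.023 + 0.067 + 0.057 = 0.147.
Product: 0.301 × 0.147 = 0.0442.

0.0442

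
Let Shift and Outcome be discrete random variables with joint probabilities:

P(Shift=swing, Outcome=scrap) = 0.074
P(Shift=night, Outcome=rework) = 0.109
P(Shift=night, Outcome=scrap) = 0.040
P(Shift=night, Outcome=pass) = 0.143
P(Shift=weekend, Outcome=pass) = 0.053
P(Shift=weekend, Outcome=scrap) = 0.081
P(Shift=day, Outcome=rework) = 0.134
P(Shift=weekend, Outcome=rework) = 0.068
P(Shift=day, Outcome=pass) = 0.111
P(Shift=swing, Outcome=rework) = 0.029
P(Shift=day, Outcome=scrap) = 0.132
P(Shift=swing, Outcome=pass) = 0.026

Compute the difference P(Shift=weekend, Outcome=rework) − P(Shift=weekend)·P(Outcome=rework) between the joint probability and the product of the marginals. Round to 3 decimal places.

P(Shift=weekend) = 0.053 + 0.068 + 0.081 = 0.202.
P(Outcome=rework) = 0.134 + 0.029 + 0.109 + 0.068 = 0.340.
P(Shift=weekend, Outcome=rework) − P(Shift=weekend)P(Outcome=rework) = 0.068 − 0.202×0.340 = -0.001.

-0.001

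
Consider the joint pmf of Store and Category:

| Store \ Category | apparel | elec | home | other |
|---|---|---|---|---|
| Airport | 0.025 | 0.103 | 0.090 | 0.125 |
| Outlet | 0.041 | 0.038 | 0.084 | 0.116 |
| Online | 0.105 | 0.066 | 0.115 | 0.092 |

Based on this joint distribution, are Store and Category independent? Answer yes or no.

P(Store=Online) = 0.378 and P(Category=apparel) = 0.171, so their product is 0.06464, but P(Store=Online, Category=apparel) = 0.105. Since these differ, Store and Category are not independent.

no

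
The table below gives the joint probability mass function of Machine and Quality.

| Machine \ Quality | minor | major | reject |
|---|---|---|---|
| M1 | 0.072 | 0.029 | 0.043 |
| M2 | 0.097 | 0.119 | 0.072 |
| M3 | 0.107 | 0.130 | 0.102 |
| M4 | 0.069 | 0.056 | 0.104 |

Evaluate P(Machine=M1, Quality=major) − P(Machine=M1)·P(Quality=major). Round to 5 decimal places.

P(Machine=M1) = 0.072 + 0.029 + 0.043 = 0.144.
P(Quality=major) = 0.029 + 0.119 + 0.130 + 0.056 = 0.334.
P(Machine=M1, Quality=major) − P(Machine=M1)P(Quality=major) = 0.029 − 0.144×0.334 = -0.01910.

-0.01910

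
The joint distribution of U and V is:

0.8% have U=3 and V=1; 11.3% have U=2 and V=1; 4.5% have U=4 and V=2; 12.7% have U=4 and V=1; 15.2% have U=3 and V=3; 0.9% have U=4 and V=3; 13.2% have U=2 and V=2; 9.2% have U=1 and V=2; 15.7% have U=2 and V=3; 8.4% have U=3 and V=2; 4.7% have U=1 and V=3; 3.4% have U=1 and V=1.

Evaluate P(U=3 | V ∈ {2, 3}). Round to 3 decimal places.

0.329

P(V=2) = 0.092 + 0.132 + 0.084 + 0.045 = 0.353.
P(V=3) = 0.047 + 0.157 + 0.152 + 0.009 = 0.365.
P(V ∈ {2, 3}) = 0.353 + 0.365 = 0.718; P(U=3, V ∈ {2, 3}) = 0.084 + 0.152 = 0.236.
P(U=3 | V ∈ {2, 3}) = 0.236/0.718 = 0.329.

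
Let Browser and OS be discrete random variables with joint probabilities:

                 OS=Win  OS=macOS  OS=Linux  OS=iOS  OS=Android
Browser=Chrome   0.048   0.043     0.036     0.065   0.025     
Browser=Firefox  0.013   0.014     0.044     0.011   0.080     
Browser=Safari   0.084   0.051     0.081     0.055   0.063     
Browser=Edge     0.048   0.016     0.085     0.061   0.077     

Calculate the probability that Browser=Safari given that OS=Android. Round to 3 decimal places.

P(OS=Android) = 0.025 + 0.080 + 0.063 + 0.077 = 0.245.
P(Browser=Safari | OS=Android) = 0.063/0.245 = 0.257.

0.257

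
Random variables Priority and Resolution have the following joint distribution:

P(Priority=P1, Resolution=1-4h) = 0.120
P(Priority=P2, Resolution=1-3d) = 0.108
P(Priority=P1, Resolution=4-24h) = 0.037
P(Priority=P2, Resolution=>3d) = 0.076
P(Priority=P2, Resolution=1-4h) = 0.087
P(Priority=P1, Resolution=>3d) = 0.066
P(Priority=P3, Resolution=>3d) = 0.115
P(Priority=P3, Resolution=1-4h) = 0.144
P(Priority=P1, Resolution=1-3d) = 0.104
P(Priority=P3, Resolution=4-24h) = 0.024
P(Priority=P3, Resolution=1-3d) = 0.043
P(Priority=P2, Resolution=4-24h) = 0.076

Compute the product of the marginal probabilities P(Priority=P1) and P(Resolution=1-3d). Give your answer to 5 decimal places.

0.08339

P(Priority=P1) = 0.120 + 0.037 + 0.104 + 0.066 = 0.327.
P(Resolution=1-3d) = 0.104 + 0.108 + 0.043 = 0.255.
Product: 0.327 × 0.255 = 0.08339.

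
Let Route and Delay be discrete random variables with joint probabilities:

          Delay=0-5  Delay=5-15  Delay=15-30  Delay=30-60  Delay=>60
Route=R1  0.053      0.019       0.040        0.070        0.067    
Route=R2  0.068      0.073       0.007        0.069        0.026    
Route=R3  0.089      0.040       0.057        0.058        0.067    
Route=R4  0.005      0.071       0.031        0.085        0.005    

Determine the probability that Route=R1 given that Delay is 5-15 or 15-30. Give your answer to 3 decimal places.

0.175

P(Delay=5-15) = 0.019 + 0.073 + 0.040 + 0.071 = 0.203.
P(Delay=15-30) = 0.040 + 0.007 + 0.057 + 0.031 = 0.135.
P(Delay ∈ {5-15, 15-30}) = 0.203 + 0.135 = 0.338; P(Route=R1, Delay ∈ {5-15, 15-30}) = 0.019 + 0.040 = 0.059.
P(Route=R1 | Delay ∈ {5-15, 15-30}) = 0.059/0.338 = 0.175.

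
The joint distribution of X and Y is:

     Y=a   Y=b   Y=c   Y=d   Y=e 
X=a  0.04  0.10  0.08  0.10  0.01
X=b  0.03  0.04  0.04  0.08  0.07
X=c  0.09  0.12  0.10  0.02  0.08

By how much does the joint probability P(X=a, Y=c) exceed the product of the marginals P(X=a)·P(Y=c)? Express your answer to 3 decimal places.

P(X=a) = 0.04 + 0.10 + 0.08 + 0.10 + 0.01 = 0.33.
P(Y=c) = 0.08 + 0.04 + 0.10 = 0.22.
P(X=a, Y=c) − P(X=a)P(Y=c) = 0.08 − 0.33×0.22 = 0.007.

0.007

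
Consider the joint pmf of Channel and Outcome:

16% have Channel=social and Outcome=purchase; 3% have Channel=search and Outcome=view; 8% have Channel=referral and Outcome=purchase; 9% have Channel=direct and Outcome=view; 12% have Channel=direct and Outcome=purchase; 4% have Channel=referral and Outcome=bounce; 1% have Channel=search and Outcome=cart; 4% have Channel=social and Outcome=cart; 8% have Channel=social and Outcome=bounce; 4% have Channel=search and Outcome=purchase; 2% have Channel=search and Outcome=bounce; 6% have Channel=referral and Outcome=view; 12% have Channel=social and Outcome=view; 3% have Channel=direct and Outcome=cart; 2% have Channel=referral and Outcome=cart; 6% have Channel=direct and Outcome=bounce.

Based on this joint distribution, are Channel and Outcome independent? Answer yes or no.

yes

Every cell satisfies P(Channel,Outcome) = P(Channel)·P(Outcome). For instance P(Channel=referral) = 0.20, P(Outcome=cart) = 0.10, and 0.20×0.10 = 0.02 matches the joint entry. So Channel and Outcome are independent.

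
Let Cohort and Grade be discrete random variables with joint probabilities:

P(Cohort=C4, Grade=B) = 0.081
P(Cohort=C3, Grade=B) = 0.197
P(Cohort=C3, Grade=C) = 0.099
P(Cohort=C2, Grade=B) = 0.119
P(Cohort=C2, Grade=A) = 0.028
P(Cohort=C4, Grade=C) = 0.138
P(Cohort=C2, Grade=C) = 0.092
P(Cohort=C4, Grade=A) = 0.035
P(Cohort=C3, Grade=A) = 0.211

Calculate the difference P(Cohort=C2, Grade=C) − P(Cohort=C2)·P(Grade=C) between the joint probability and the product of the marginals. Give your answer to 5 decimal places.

P(Cohort=C2) = 0.028 + 0.119 + 0.092 = 0.239.
P(Grade=C) = 0.092 + 0.099 + 0.138 = 0.329.
P(Cohort=C2, Grade=C) − P(Cohort=C2)P(Grade=C) = 0.092 − 0.239×0.329 = 0.01337.

0.01337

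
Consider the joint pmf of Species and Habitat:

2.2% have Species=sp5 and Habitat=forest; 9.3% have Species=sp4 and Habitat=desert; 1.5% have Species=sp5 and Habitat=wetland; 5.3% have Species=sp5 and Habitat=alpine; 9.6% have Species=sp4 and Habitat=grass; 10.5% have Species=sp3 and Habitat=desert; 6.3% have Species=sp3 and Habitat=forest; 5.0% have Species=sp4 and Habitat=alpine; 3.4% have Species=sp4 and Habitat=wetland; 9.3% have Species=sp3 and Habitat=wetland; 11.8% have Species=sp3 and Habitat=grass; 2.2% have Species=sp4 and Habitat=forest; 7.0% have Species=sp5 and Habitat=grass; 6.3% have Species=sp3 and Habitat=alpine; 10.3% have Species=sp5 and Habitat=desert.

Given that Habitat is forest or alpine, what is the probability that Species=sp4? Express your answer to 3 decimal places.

0.264

P(Habitat=forest) = 0.063 + 0.022 + 0.022 = 0.107.
P(Habitat=alpine) = 0.063 + 0.050 + 0.053 = 0.166.
P(Habitat ∈ {forest, alpine}) = 0.107 + 0.166 = 0.273; P(Species=sp4, Habitat ∈ {forest, alpine}) = 0.022 + 0.050 = 0.072.
P(Species=sp4 | Habitat ∈ {forest, alpine}) = 0.072/0.273 = 0.264.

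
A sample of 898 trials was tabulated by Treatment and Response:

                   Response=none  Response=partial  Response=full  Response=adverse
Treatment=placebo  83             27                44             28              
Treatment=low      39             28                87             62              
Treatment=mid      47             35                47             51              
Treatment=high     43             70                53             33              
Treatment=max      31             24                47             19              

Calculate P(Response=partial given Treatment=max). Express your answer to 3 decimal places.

0.198

Total with Treatment=max: 31 + 24 + 47 + 19 = 121.
P(Response=partial | Treatment=max) = 24/121 = 0.198.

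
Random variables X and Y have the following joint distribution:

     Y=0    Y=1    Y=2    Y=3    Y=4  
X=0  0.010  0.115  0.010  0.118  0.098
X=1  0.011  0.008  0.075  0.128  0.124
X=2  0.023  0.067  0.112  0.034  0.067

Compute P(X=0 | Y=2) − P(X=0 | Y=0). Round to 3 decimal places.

-0.177

P(Y=2) = 0.010 + 0.075 + 0.112 = 0.197; P(X=0 | Y=2) = 0.010/0.197 = 0.0508.
P(Y=0) = 0.010 + 0.011 + 0.023 = 0.044; P(X=0 | Y=0) = 0.010/0.044 = 0.2273.
Difference = -0.177.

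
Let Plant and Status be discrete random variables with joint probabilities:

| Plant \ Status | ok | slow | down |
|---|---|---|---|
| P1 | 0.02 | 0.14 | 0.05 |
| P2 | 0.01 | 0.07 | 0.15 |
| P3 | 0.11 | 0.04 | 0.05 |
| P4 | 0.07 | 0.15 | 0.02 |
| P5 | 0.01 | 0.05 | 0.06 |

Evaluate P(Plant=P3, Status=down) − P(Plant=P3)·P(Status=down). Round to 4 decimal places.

P(Plant=P3) = 0.11 + 0.04 + 0.05 = 0.20.
P(Status=down) = 0.05 + 0.15 + 0.05 + 0.02 + 0.06 = 0.33.
P(Plant=P3, Status=down) − P(Plant=P3)P(Status=down) = 0.05 − 0.20×0.33 = -0.0160.

-0.0160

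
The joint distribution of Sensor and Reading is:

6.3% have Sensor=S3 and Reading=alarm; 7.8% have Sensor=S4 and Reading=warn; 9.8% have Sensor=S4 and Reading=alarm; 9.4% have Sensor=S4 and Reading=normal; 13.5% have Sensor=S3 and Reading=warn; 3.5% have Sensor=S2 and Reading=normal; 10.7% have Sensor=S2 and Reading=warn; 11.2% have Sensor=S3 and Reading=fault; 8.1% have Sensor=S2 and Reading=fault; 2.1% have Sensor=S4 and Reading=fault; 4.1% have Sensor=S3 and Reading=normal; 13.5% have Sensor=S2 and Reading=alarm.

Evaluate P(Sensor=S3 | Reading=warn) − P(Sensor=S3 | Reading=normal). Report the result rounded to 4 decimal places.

P(Reading=warn) = 0.107 + 0.135 + 0.078 = 0.320; P(Sensor=S3 | Reading=warn) = 0.135/0.320 = 0.42188.
P(Reading=normal) = 0.035 + 0.041 + 0.094 = 0.170; P(Sensor=S3 | Reading=normal) = 0.041/0.170 = 0.24118.
Difference = 0.1807.

0.1807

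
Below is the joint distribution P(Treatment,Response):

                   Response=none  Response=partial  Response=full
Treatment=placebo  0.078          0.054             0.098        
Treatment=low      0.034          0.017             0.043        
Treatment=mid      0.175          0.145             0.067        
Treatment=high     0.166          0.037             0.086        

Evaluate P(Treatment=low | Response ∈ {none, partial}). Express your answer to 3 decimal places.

P(Response=none) = 0.078 + 0.034 + 0.175 + 0.166 = 0.453.
P(Response=partial) = 0.054 + 0.017 + 0.145 + 0.037 = 0.253.
P(Response ∈ {none, partial}) = 0.453 + 0.253 = 0.706; P(Treatment=low, Response ∈ {none, partial}) = 0.034 + 0.017 = 0.051.
P(Treatment=low | Response ∈ {none, partial}) = 0.051/0.706 = 0.072.

0.072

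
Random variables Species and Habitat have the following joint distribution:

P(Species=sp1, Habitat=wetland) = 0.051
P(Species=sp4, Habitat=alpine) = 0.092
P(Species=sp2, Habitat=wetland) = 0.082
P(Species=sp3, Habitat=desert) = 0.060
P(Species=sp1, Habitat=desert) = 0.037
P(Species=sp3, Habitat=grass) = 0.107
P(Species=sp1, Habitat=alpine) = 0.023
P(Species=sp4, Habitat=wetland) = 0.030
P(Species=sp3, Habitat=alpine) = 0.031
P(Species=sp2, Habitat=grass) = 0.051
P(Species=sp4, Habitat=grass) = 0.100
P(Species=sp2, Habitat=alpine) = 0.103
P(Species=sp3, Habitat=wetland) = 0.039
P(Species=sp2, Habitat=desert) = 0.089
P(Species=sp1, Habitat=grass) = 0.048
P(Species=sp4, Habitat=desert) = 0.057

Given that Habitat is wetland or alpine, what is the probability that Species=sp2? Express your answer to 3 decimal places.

0.410

P(Habitat=wetland) = 0.051 + 0.082 + 0.039 + 0.030 = 0.202.
P(Habitat=alpine) = 0.023 + 0.103 + 0.031 + 0.092 = 0.249.
P(Habitat ∈ {wetland, alpine}) = 0.202 + 0.249 = 0.451; P(Species=sp2, Habitat ∈ {wetland, alpine}) = 0.082 + 0.103 = 0.185.
P(Species=sp2 | Habitat ∈ {wetland, alpine}) = 0.185/0.451 = 0.410.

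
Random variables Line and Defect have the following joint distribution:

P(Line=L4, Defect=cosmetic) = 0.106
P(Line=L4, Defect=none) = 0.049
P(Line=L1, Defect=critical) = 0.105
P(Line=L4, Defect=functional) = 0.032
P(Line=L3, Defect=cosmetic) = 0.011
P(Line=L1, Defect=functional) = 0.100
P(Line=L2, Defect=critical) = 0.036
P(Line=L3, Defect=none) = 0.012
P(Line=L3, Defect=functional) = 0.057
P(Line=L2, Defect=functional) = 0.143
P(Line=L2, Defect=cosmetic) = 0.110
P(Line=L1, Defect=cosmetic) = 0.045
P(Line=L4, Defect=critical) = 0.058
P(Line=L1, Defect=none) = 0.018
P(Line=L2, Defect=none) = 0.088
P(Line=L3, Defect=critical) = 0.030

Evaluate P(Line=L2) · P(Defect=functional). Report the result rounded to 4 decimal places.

0.1252

P(Line=L2) = 0.088 + 0.110 + 0.143 + 0.036 = 0.377.
P(Defect=functional) = 0.100 + 0.143 + 0.057 + 0.032 = 0.332.
Product: 0.377 × 0.332 = 0.1252.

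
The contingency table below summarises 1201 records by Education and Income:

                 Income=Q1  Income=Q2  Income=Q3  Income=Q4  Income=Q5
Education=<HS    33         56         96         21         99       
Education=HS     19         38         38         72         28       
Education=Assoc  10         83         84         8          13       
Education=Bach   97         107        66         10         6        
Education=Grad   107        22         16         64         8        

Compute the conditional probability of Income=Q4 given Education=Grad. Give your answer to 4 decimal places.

Total with Education=Grad: 107 + 22 + 16 + 64 + 8 = 217.
P(Income=Q4 | Education=Grad) = 64/217 = 0.2949.

0.2949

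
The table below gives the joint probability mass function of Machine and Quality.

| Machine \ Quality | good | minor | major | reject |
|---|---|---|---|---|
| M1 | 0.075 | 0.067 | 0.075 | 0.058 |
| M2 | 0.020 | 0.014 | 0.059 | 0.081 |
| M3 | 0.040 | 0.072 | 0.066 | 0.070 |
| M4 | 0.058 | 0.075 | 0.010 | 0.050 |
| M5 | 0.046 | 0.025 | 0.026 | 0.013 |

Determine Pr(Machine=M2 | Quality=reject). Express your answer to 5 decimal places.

P(Quality=reject) = 0.058 + 0.081 + 0.070 + 0.050 + 0.013 = 0.272.
P(Machine=M2 | Quality=reject) = 0.081/0.272 = 0.29779.

0.29779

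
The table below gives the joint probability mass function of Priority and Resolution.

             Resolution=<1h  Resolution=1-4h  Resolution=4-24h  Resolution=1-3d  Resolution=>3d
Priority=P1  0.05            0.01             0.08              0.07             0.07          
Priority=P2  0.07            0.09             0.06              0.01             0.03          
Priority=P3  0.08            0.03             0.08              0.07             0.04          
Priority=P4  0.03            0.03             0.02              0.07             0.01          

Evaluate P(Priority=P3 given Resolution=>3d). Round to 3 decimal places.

P(Resolution=>3d) = 0.07 + 0.03 + 0.04 + 0.01 = 0.15.
P(Priority=P3 | Resolution=>3d) = 0.04/0.15 = 0.267.

0.267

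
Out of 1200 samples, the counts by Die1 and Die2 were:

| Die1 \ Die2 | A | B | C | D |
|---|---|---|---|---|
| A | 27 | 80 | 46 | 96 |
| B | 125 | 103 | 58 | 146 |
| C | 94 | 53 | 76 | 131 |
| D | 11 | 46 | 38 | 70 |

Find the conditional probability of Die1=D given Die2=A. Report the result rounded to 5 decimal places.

Total with Die2=A: 27 + 125 + 94 + 11 = 257.
P(Die1=D | Die2=A) = 11/257 = 0.04280.

0.04280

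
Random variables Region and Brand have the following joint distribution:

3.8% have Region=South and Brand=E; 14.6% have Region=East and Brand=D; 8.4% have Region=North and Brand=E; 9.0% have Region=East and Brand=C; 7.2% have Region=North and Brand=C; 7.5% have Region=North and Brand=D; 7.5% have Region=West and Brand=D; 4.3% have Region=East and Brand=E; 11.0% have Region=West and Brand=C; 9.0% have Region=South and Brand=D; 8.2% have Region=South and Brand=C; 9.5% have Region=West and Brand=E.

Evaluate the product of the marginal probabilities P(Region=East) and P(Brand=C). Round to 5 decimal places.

0.09877

P(Region=East) = 0.090 + 0.146 + 0.043 = 0.279.
P(Brand=C) = 0.072 + 0.082 + 0.090 + 0.110 = 0.354.
Product: 0.279 × 0.354 = 0.09877.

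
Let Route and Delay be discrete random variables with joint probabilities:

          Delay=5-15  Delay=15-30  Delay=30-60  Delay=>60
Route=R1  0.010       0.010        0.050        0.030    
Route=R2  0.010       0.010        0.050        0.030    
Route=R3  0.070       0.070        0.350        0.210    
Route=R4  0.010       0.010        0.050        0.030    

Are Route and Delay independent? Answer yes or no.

yes

Every cell satisfies P(Route,Delay) = P(Route)·P(Delay). For instance P(Route=R2) = 0.100, P(Delay=15-30) = 0.100, and 0.100×0.100 = 0.010 matches the joint entry. So Route and Delay are independent.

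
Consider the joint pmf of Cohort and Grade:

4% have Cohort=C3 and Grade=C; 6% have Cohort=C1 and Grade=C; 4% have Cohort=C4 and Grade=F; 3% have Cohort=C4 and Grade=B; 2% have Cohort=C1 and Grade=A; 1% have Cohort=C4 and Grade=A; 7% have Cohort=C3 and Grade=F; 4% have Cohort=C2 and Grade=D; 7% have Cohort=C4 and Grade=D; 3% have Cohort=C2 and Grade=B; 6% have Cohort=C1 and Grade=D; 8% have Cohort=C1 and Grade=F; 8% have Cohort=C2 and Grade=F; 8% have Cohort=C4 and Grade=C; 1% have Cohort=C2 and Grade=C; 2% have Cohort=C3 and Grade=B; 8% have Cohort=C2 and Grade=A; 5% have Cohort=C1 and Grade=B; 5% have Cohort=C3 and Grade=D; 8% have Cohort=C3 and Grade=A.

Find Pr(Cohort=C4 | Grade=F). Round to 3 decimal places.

P(Grade=F) = 0.08 + 0.08 + 0.07 + 0.04 = 0.27.
P(Cohort=C4 | Grade=F) = 0.04/0.27 = 0.148.

0.148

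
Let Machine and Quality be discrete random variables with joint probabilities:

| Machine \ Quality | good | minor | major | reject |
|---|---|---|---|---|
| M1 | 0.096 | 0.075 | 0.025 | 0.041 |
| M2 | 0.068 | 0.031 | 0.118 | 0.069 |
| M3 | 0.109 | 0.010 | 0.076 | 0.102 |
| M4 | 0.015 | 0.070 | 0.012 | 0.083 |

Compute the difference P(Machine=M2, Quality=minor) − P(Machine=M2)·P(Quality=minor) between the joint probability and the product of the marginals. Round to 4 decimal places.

P(Machine=M2) = 0.068 + 0.031 + 0.118 + 0.069 = 0.286.
P(Quality=minor) = 0.075 + 0.031 + 0.010 + 0.070 = 0.186.
P(Machine=M2, Quality=minor) − P(Machine=M2)P(Quality=minor) = 0.031 − 0.286×0.186 = -0.0222.

-0.0222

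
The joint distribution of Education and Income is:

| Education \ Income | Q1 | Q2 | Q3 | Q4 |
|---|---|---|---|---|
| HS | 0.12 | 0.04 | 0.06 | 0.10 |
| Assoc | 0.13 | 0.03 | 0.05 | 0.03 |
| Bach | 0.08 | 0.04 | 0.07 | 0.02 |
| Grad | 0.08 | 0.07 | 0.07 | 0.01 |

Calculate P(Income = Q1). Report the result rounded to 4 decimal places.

P(Income=Q1) = 0.12 + 0.13 + 0.08 + 0.08 = 0.41.

0.4100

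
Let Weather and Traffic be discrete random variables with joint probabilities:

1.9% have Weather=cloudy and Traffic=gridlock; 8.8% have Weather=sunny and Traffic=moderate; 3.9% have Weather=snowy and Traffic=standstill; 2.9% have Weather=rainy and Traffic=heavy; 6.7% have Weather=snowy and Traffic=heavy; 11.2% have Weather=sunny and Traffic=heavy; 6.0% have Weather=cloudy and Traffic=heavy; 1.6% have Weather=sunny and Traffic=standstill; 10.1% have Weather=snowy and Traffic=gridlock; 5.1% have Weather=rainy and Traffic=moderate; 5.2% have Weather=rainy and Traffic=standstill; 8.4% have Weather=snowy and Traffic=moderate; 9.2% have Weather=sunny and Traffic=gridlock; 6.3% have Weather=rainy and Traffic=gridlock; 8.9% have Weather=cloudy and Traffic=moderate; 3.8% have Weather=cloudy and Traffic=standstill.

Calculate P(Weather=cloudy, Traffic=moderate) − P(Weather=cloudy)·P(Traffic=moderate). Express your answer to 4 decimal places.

P(Weather=cloudy) = 0.089 + 0.060 + 0.019 + 0.038 = 0.206.
P(Traffic=moderate) = 0.088 + 0.089 + 0.051 + 0.084 = 0.312.
P(Weather=cloudy, Traffic=moderate) − P(Weather=cloudy)P(Traffic=moderate) = 0.089 − 0.206×0.312 = 0.0247.

0.0247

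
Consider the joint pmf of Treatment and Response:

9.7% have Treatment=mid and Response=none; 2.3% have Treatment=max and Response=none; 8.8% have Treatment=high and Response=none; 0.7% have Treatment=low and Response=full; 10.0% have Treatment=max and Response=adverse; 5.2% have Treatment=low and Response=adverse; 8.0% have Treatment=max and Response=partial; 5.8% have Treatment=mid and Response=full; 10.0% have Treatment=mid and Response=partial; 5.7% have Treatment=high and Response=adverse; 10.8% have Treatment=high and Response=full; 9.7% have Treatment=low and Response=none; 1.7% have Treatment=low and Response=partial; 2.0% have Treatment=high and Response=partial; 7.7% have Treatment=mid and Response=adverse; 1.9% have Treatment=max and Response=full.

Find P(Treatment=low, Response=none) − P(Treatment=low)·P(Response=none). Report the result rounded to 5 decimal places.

P(Treatment=low) = 0.097 + 0.017 + 0.007 + 0.052 = 0.173.
P(Response=none) = 0.097 + 0.097 + 0.088 + 0.023 = 0.305.
P(Treatment=low, Response=none) − P(Treatment=low)P(Response=none) = 0.097 − 0.173×0.305 = 0.04424.

0.04424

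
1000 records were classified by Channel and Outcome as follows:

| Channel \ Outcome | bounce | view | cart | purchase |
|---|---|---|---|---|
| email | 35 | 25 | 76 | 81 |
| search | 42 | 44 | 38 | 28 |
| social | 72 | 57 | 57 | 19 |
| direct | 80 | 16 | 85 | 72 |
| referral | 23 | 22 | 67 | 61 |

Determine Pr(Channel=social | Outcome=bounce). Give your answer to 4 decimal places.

0.2857

Total with Outcome=bounce: 35 + 42 + 72 + 80 + 23 = 252.
P(Channel=social | Outcome=bounce) = 72/252 = 0.2857.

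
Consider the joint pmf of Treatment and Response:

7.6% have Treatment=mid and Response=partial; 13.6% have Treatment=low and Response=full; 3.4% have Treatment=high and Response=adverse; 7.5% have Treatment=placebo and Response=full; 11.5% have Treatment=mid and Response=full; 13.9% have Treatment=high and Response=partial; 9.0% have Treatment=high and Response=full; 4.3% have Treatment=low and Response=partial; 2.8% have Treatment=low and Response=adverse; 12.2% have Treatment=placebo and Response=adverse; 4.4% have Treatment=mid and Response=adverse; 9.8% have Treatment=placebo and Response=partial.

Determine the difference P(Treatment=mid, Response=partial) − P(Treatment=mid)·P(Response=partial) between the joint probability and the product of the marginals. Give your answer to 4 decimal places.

-0.0077

P(Treatment=mid) = 0.076 + 0.115 + 0.044 = 0.235.
P(Response=partial) = 0.098 + 0.043 + 0.076 + 0.139 = 0.356.
P(Treatment=mid, Response=partial) − P(Treatment=mid)P(Response=partial) = 0.076 − 0.235×0.356 = -0.0077.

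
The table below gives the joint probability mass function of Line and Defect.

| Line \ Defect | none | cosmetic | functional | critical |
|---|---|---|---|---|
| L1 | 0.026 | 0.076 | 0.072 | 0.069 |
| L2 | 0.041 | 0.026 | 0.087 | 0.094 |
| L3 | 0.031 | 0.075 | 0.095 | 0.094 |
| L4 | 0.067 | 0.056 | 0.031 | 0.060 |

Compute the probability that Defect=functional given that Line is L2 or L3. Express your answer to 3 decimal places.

P(Line=L2) = 0.041 + 0.026 + 0.087 + 0.094 = 0.248.
P(Line=L3) = 0.031 + 0.075 + 0.095 + 0.094 = 0.295.
P(Line ∈ {L2, L3}) = 0.248 + 0.295 = 0.543; P(Defect=functional, Line ∈ {L2, L3}) = 0.087 + 0.095 = 0.182.
P(Defect=functional | Line ∈ {L2, L3}) = 0.182/0.543 = 0.335.

0.335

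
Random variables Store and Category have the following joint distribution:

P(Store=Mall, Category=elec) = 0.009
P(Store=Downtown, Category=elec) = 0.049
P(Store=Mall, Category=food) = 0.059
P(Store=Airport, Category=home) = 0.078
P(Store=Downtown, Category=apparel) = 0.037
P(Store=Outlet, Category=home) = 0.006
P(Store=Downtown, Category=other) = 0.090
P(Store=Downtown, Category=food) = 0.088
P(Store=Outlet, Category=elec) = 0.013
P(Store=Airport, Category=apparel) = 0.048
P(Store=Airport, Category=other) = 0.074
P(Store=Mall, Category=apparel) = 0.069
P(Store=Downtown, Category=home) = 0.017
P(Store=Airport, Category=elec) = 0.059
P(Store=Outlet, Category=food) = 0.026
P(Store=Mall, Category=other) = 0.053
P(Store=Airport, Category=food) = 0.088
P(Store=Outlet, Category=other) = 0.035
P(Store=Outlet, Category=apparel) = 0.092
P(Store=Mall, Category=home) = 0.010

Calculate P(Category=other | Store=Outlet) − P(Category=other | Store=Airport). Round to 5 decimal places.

P(Store=Outlet) = 0.026 + 0.092 + 0.013 + 0.006 + 0.035 = 0.172; P(Category=other | Store=Outlet) = 0.035/0.172 = 0.203488.
P(Store=Airport) = 0.088 + 0.048 + 0.059 + 0.078 + 0.074 = 0.347; P(Category=other | Store=Airport) = 0.074/0.347 = 0.213256.
Difference = -0.00977.

-0.00977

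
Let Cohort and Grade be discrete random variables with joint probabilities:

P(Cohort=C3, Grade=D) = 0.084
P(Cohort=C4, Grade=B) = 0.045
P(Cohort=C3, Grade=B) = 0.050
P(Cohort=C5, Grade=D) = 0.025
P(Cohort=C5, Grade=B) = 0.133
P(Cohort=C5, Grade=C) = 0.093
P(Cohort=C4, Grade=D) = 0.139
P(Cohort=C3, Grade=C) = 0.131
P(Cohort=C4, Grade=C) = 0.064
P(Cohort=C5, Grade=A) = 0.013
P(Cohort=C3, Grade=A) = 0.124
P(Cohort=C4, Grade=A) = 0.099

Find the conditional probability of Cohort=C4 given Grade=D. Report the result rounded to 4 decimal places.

P(Grade=D) = 0.084 + 0.139 + 0.025 = 0.248.
P(Cohort=C4 | Grade=D) = 0.139/0.248 = 0.5605.

0.5605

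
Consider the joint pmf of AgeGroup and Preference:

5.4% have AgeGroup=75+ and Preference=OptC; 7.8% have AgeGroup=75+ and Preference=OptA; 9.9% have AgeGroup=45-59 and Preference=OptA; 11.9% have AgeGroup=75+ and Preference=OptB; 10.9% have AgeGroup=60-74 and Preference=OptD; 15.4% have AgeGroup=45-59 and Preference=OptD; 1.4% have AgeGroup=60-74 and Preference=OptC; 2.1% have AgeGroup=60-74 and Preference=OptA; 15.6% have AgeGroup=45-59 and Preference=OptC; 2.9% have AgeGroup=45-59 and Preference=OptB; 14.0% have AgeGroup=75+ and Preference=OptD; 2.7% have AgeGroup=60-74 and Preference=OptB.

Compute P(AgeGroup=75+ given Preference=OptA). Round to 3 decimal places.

0.394

P(Preference=OptA) = 0.099 + 0.021 + 0.078 = 0.198.
P(AgeGroup=75+ | Preference=OptA) = 0.078/0.198 = 0.394.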